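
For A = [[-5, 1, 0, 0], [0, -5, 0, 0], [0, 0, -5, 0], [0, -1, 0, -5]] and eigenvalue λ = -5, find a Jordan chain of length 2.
We seek v_1 ∈ ker((A + 5I)^2) \ ker(A + 5I), then set v_{i+1} = (A + 5I) v_i.

One such chain is v_1 = [[0, 1, 0, -1]]^T, v_2 = [[1, 0, 0, -1]]^T. Check: (A + 5I) v_2 = [[0, 0, 0, 0]]^T = 0.

v_1 = [[0, 1, 0, -1]]^T, v_2 = [[1, 0, 0, -1]]^T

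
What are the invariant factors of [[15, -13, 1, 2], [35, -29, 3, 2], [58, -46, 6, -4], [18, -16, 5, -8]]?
(x + 4)^2, (x + 4)^2

The Jordan structure of A has elementary divisors (x + 4)^2, (x + 4)^2. Arranging the block sizes at each eigenvalue in decreasing order and taking row products gives the invariant factors.

Invariant factors (smallest first, each dividing the next): (x + 4)^2, (x + 4)^2.

Check: the last factor (x + 4)^2 is the minimal polynomial, and the product (x + 4)^4 is the characteristic polynomial.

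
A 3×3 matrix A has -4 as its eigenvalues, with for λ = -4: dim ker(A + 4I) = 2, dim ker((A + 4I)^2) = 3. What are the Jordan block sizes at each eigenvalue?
Jordan blocks: (-4, 2), (-4, 1)

λ = -4: successive nullity increments [2, 1] count blocks of size ≥ k; block sizes are [2, 1].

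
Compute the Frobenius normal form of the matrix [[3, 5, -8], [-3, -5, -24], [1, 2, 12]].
The invariant factors of A (the non-unit diagonal entries of the Smith normal form of xI - A over ℚ[x]) are (x - 4)^2(x - 2), each dividing the next. The characteristic polynomial is their product, (x - 4)^2(x - 2).

The rational canonical form is the block-diagonal matrix of companion matrices C(f_i):
R = [[0, 0, 32], [1, 0, -32], [0, 1, 10]].

R = [[0, 0, 32], [1, 0, -32], [0, 1, 10]]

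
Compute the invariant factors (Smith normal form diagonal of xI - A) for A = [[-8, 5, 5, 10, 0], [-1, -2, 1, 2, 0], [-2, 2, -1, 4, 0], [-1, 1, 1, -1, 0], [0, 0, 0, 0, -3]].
x + 3, x + 3, x + 3, (x + 3)^2

The Jordan structure of A has elementary divisors (x + 3)^2, (x + 3), (x + 3), (x + 3). Arranging the block sizes at each eigenvalue in decreasing order and taking row products gives the invariant factors.

Invariant factors (smallest first, each dividing the next): x + 3, x + 3, x + 3, (x + 3)^2.

Check: the last factor (x + 3)^2 is the minimal polynomial, and the product (x + 3)^5 is the characteristic polynomial.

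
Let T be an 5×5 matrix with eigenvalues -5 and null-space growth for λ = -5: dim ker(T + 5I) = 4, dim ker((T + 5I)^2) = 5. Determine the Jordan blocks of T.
λ = -5: successive nullity increments [4, 1] count blocks of size ≥ k; block sizes are [2, 1, 1, 1].

Jordan blocks: (-5, 2), (-5, 1), (-5, 1), (-5, 1)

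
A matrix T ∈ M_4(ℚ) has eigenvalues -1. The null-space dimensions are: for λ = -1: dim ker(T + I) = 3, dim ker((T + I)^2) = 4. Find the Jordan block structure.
Jordan blocks: (-1, 2), (-1, 1), (-1, 1)

λ = -1: successive nullity increments [3, 1] count blocks of size ≥ k; block sizes are [2, 1, 1].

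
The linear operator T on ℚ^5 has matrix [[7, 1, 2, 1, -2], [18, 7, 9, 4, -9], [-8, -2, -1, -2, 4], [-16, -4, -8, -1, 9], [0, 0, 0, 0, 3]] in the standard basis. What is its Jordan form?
J = [[3, 1, 0, 0, 0], [0, 3, 1, 0, 0], [0, 0, 3, 0, 0], [0, 0, 0, 3, 1], [0, 0, 0, 0, 3]]

The characteristic polynomial is det(xI - A) = (x - 3)^5, so the eigenvalues are 3 (algebraic multiplicity 5).

For λ = 3: rank(A - 3I) = 3, rank((A - 3I)^2) = 1, rank((A - 3I)^3) = 0. The eigenspace has dimension 5 - 3 = 2, so there are 2 Jordan blocks; the rank sequence gives block sizes [3, 2].

Assembling the blocks gives the Jordan form J above.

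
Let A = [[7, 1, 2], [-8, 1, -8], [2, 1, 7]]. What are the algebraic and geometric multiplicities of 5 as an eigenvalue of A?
The characteristic polynomial is (x - 5)^3, so the factor x - 5 appears with exponent 3: the algebraic multiplicity is 3.

rank(A - 5I) = 1, so the eigenspace has dimension 3 - 1 = 2: the geometric multiplicity is 2.

Since 2 < 3, A is not diagonalizable.

algebraic multiplicity 3, geometric multiplicity 2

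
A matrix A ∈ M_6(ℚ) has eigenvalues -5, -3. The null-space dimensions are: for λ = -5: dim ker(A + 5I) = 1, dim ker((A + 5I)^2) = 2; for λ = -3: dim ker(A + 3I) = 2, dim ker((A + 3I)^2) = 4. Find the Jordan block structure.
λ = -5: successive nullity increments [1, 1] count blocks of size ≥ k; block sizes are [2].
λ = -3: successive nullity increments [2, 2] count blocks of size ≥ k; block sizes are [2, 2].

Jordan blocks: (-5, 2), (-3, 2), (-3, 2)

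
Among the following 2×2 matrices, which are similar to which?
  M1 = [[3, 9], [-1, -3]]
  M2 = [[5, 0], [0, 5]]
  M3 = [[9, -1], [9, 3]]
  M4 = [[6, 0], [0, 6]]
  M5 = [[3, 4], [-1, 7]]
Characteristic polynomials: χ_{M1} = x^2, χ_{M2} = (x - 5)^2, χ_{M3} = (x - 6)^2, χ_{M4} = (x - 6)^2, χ_{M5} = (x - 5)^2.

{M1}: invariant factors x^2.

{M2}: invariant factors x - 5, x - 5.

{M3}: invariant factors (x - 6)^2.

{M4}: invariant factors x - 6, x - 6.

{M5}: invariant factors (x - 5)^2.

Matrices are similar if and only if their invariant-factor lists agree; the partition into similarity classes is {M1}, {M2}, {M3}, {M4}, {M5}.

5 classes: {M1}, {M2}, {M3}, {M4}, {M5}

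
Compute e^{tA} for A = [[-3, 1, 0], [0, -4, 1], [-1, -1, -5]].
A has Jordan form J = [[-4, 1, 0], [0, -4, 1], [0, 0, -4]] with A = PJP^{-1}, so e^{tA} = P e^{tJ} P^{-1}.

For a Jordan block J_k(λ), e^{tJ_k(λ)} = e^{λt} · (I + tN + t^2 N^2/2! + ... + t^{k-1} N^{k-1}/(k-1)!) where N is the nilpotent superdiagonal part.

Assembling the blocks and conjugating back gives the entries of e^{tA} as shown above.

e^{tA} = [[(t^2/2 + t + 1)*e^{-4*t}, t*(t + 2)*e^{-4*t}/2, t^2*e^{-4*t}/2], [-t^2*e^{-4*t}/2, (2 - t^2)*e^{-4*t}/2, t*(2 - t)*e^{-4*t}/2], [-t*e^{-4*t}, -t*e^{-4*t}, (1 - t)*e^{-4*t}]]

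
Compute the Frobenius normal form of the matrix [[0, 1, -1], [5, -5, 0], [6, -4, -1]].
R = [[0, 0, -5], [1, 0, -6], [0, 1, -6]]

The invariant factors of A (the non-unit diagonal entries of the Smith normal form of xI - A over ℚ[x]) are (x + 5)(x^2 + x + 1), each dividing the next. The characteristic polynomial is their product, (x + 5)(x^2 + x + 1).

The rational canonical form is the block-diagonal matrix of companion matrices C(f_i):
R = [[0, 0, -5], [1, 0, -6], [0, 1, -6]].

Note the characteristic polynomial does not split into linear factors over ℚ, so A has no Jordan form over ℚ; the rational canonical form exists over any field.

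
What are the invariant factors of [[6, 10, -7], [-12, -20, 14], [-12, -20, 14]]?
The Jordan structure of A has elementary divisors x^2, x. Arranging the block sizes at each eigenvalue in decreasing order and taking row products gives the invariant factors.

Invariant factors (smallest first, each dividing the next): x, x^2.

Check: the last factor x^2 is the minimal polynomial, and the product x^3 is the characteristic polynomial.

x, x^2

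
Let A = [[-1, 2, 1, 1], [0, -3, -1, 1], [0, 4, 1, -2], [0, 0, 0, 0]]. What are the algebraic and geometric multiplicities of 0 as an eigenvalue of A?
algebraic multiplicity 1, geometric multiplicity 1

The characteristic polynomial is x(x + 1)^3, so the factor x appears with exponent 1: the algebraic multiplicity is 1.

rank(A) = 3, so the eigenspace has dimension 4 - 3 = 1: the geometric multiplicity is 1.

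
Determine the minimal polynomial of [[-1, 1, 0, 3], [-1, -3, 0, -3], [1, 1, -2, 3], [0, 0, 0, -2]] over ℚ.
m_A(x) = (x + 2)^2

The characteristic polynomial factors as (x + 2)^4. The minimal polynomial is ∏(x - λ)^{k_λ} where k_λ is the size of the largest Jordan block at λ.

For λ = -2: rank(A + 2I) = 1, and the largest Jordan block has size 2 (the smallest k with rank((A + 2I)^k) = rank((A + 2I)^(k+1))).

So m_A(x) = (x + 2)^2.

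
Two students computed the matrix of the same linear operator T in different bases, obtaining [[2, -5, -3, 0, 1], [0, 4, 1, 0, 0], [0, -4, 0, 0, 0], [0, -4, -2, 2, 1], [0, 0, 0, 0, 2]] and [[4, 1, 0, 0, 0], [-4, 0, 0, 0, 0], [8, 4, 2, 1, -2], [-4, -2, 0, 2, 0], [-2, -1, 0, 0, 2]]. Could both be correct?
Both have characteristic polynomial (x - 2)^5, but the minimal polynomial of A is (x - 2)^3 while the minimal polynomial of B is (x - 2)^2. The minimal polynomial is a similarity invariant, so A and B are not similar.

No.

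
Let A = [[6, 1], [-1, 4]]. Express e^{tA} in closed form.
A has Jordan form J = [[5, 1], [0, 5]] with A = PJP^{-1}, so e^{tA} = P e^{tJ} P^{-1}.

For a Jordan block J_k(λ), e^{tJ_k(λ)} = e^{λt} · (I + tN + t^2 N^2/2! + ... + t^{k-1} N^{k-1}/(k-1)!) where N is the nilpotent superdiagonal part.

Assembling the blocks and conjugating back gives the entries of e^{tA} as shown above.

e^{tA} = [[(t + 1)*e^{5*t}, t*e^{5*t}], [-t*e^{5*t}, (1 - t)*e^{5*t}]]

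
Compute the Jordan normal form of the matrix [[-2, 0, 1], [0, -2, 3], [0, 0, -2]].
J = [[-2, 1, 0], [0, -2, 0], [0, 0, -2]]

The characteristic polynomial is det(xI - A) = (x + 2)^3, so the eigenvalues are -2 (algebraic multiplicity 3).

For λ = -2: rank(A + 2I) = 1, rank((A + 2I)^2) = 0. The eigenspace has dimension 3 - 1 = 2, so there are 2 Jordan blocks; the rank sequence gives block sizes [2, 1].

Assembling the blocks gives the Jordan form J above.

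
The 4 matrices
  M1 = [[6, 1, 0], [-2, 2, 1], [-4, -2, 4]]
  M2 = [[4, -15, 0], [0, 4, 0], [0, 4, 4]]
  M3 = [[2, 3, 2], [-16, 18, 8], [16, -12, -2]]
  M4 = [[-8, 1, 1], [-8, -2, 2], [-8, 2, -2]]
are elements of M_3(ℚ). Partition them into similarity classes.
4 classes: {M1}, {M2}, {M3}, {M4}

Characteristic polynomials: χ_{M1} = (x - 4)^3, χ_{M2} = (x - 4)^3, χ_{M3} = (x - 6)^3, χ_{M4} = (x + 4)^3.

{M1}: invariant factors (x - 4)^3.

{M2}: invariant factors x - 4, (x - 4)^2.

{M3}: invariant factors x - 6, (x - 6)^2.

{M4}: invariant factors x + 4, (x + 4)^2.

Matrices are similar if and only if their invariant-factor lists agree; the partition into similarity classes is {M1}, {M2}, {M3}, {M4}.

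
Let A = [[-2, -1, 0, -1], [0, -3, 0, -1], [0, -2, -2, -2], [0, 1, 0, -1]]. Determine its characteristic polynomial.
xI - A = [[x + 2, 1, 0, 1], [0, x + 3, 0, 1], [0, 2, x + 2, 2], [0, -1, 0, x + 1]].

Expanding det(xI - A) along the first row:
det(xI - A) = + (x + 2)·det([[x + 3, 0, 1], [2, x + 2, 2], [-1, 0, x + 1]]) - (1)·det([[0, 0, 1], [0, x + 2, 2], [0, 0, x + 1]]) + (0)·det([[0, x + 3, 1], [0, 2, 2], [0, -1, x + 1]]) - (1)·det([[0, x + 3, 0], [0, 2, x + 2], [0, -1, 0]]).

Evaluating gives χ_A(x) = x^4 + 8x^3 + 24x^2 + 32x + 16 = (x + 2)^4.

χ_A(x) = (x + 2)^4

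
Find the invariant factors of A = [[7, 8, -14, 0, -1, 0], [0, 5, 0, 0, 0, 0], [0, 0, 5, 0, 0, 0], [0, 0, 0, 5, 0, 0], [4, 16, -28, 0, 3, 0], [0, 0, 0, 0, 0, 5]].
The Jordan structure of A has elementary divisors (x - 5)^2, (x - 5), (x - 5), (x - 5), (x - 5). Arranging the block sizes at each eigenvalue in decreasing order and taking row products gives the invariant factors.

Invariant factors (smallest first, each dividing the next): x - 5, x - 5, x - 5, x - 5, (x - 5)^2.

Check: the last factor (x - 5)^2 is the minimal polynomial, and the product (x - 5)^6 is the characteristic polynomial.

x - 5, x - 5, x - 5, x - 5, (x - 5)^2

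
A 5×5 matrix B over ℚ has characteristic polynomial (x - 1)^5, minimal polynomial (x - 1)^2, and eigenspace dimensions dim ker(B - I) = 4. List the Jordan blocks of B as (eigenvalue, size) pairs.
λ = 1: algebraic multiplicity 5 (exponent in χ_B), largest block size 2 (exponent in m_B), 4 blocks (geometric multiplicity). These force block sizes [2, 1, 1, 1].

Jordan blocks: (1, 2), (1, 1), (1, 1), (1, 1)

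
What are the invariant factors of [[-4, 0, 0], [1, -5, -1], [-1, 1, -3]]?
The Jordan structure of A has elementary divisors (x + 4)^2, (x + 4). Arranging the block sizes at each eigenvalue in decreasing order and taking row products gives the invariant factors.

Invariant factors (smallest first, each dividing the next): x + 4, (x + 4)^2.

Check: the last factor (x + 4)^2 is the minimal polynomial, and the product (x + 4)^3 is the characteristic polynomial.

x + 4, (x + 4)^2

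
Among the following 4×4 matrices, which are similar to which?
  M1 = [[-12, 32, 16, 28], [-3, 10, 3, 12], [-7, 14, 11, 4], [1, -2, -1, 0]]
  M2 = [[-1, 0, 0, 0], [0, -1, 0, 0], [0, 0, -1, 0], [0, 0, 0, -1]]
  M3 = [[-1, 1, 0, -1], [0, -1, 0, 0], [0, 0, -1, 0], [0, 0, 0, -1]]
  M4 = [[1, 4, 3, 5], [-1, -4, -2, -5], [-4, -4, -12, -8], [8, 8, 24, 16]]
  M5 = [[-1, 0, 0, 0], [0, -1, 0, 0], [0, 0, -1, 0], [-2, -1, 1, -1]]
Characteristic polynomials: χ_{M1} = x(x - 4)^2(x - 1), χ_{M2} = (x + 1)^4, χ_{M3} = (x + 1)^4, χ_{M4} = x(x - 2)^2(x + 3), χ_{M5} = (x + 1)^4.

{M1}: invariant factors x - 4, x(x - 4)(x - 1).

{M2}: invariant factors x + 1, x + 1, x + 1, x + 1.

{M3, M5}: invariant factors x + 1, x + 1, (x + 1)^2.

{M4}: invariant factors x(x - 2)^2(x + 3).

Matrices are similar if and only if their invariant-factor lists agree; the partition into similarity classes is {M1}, {M2}, {M3, M5}, {M4}.

4 classes: {M1}, {M2}, {M3, M5}, {M4}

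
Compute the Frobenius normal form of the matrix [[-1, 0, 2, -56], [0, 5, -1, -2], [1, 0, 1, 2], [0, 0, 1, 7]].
R = [[5, 0, 0, 0], [0, 0, 0, -75], [0, 1, 0, 5], [0, 0, 1, 7]]

The invariant factors of A (the non-unit diagonal entries of the Smith normal form of xI - A over ℚ[x]) are x - 5, (x - 5)^2(x + 3), each dividing the next. The characteristic polynomial is their product, (x - 5)^3(x + 3).

The rational canonical form is the block-diagonal matrix of companion matrices C(f_i):
R = [[5, 0, 0, 0], [0, 0, 0, -75], [0, 1, 0, 5], [0, 0, 1, 7]].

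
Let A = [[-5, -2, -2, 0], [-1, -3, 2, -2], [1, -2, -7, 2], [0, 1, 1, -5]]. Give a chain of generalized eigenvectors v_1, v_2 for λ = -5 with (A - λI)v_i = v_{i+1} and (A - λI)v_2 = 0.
We seek v_1 ∈ ker((A + 5I)^2) \ ker(A + 5I), then set v_{i+1} = (A + 5I) v_i.

One such chain is v_1 = [[-1, 0, 1, 0]]^T, v_2 = [[-2, 3, -3, 1]]^T. Check: (A + 5I) v_2 = [[0, 0, 0, 0]]^T = 0.

v_1 = [[-1, 0, 1, 0]]^T, v_2 = [[-2, 3, -3, 1]]^T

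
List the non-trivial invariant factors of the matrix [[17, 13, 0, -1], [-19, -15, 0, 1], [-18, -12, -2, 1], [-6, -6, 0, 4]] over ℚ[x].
(x - 4)^2(x + 2)^2

The Jordan structure of A has elementary divisors (x + 2)^2, (x - 4)^2. Arranging the block sizes at each eigenvalue in decreasing order and taking row products gives the invariant factors.

Invariant factors (smallest first, each dividing the next): (x - 4)^2(x + 2)^2.

Check: the last factor (x - 4)^2(x + 2)^2 is the minimal polynomial, and the product (x - 4)^2(x + 2)^2 is the characteristic polynomial.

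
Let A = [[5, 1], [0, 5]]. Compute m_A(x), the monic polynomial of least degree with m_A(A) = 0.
The characteristic polynomial factors as (x - 5)^2. The minimal polynomial is ∏(x - λ)^{k_λ} where k_λ is the size of the largest Jordan block at λ.

For λ = 5: rank(A - 5I) = 1, and the largest Jordan block has size 2 (the smallest k with rank((A - 5I)^k) = rank((A - 5I)^(k+1))).

So m_A(x) = (x - 5)^2.

m_A(x) = (x - 5)^2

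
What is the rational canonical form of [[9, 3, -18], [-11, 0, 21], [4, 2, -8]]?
The invariant factors of A (the non-unit diagonal entries of the Smith normal form of xI - A over ℚ[x]) are (x + 2)(x^2 - 3x - 3), each dividing the next. The characteristic polynomial is their product, (x + 2)(x^2 - 3x - 3).

The rational canonical form is the block-diagonal matrix of companion matrices C(f_i):
R = [[0, 0, 6], [1, 0, 9], [0, 1, 1]].

Note the characteristic polynomial does not split into linear factors over ℚ, so A has no Jordan form over ℚ; the rational canonical form exists over any field.

R = [[0, 0, 6], [1, 0, 9], [0, 1, 1]]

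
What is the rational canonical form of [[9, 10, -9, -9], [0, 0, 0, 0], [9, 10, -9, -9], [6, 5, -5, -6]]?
The invariant factors of A (the non-unit diagonal entries of the Smith normal form of xI - A over ℚ[x]) are x, x(x + 3)^2, each dividing the next. The characteristic polynomial is their product, x^2(x + 3)^2.

The rational canonical form is the block-diagonal matrix of companion matrices C(f_i):
R = [[0, 0, 0, 0], [0, 0, 0, 0], [0, 1, 0, -9], [0, 0, 1, -6]].

R = [[0, 0, 0, 0], [0, 0, 0, 0], [0, 1, 0, -9], [0, 0, 1, -6]]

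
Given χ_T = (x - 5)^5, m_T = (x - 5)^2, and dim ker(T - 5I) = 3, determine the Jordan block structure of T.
λ = 5: algebraic multiplicity 5 (exponent in χ_T), largest block size 2 (exponent in m_T), 3 blocks (geometric multiplicity). These force block sizes [2, 2, 1].

Jordan blocks: (5, 2), (5, 2), (5, 1)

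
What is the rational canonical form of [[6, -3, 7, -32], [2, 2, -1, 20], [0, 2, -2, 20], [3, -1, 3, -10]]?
R = [[0, 0, 0, -4], [1, 0, 0, 8], [0, 1, 0, 0], [0, 0, 1, -4]]

The invariant factors of A (the non-unit diagonal entries of the Smith normal form of xI - A over ℚ[x]) are (x^2 + 2x - 2)^2, each dividing the next. The characteristic polynomial is their product, (x^2 + 2x - 2)^2.

The rational canonical form is the block-diagonal matrix of companion matrices C(f_i):
R = [[0, 0, 0, -4], [1, 0, 0, 8], [0, 1, 0, 0], [0, 0, 1, -4]].

Note the characteristic polynomial does not split into linear factors over ℚ, so A has no Jordan form over ℚ; the rational canonical form exists over any field.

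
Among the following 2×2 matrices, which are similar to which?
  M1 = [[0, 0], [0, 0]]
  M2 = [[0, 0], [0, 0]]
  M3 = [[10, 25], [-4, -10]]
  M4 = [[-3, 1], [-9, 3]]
Characteristic polynomials: χ_{M1} = x^2, χ_{M2} = x^2, χ_{M3} = x^2, χ_{M4} = x^2.

{M1, M2}: invariant factors x, x.

{M3, M4}: invariant factors x^2.

Matrices are similar if and only if their invariant-factor lists agree; the partition into similarity classes is {M1, M2}, {M3, M4}.

2 classes: {M1, M2}, {M3, M4}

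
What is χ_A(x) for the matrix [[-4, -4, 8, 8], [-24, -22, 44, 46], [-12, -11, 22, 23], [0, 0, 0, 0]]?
xI - A = [[x + 4, 4, -8, -8], [24, x + 22, -44, -46], [12, 11, x - 22, -23], [0, 0, 0, x]].

Expanding det(xI - A) along the first row:
det(xI - A) = + (x + 4)·det([[x + 22, -44, -46], [11, x - 22, -23], [0, 0, x]]) - (4)·det([[24, -44, -46], [12, x - 22, -23], [0, 0, x]]) + (-8)·det([[24, x + 22, -46], [12, 11, -23], [0, 0, x]]) - (-8)·det([[24, x + 22, -44], [12, 11, x - 22], [0, 0, 0]]).

Evaluating gives χ_A(x) = x^4 + 4x^3 = x^3(x + 4).

χ_A(x) = x^3(x + 4)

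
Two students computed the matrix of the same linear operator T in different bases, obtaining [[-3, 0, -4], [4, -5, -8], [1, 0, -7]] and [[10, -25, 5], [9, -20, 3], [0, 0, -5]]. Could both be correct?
Yes.

Two matrices over a field are similar if and only if they have the same invariant factors.

Both A and B have characteristic polynomial (x + 5)^3 and minimal polynomial (x + 5)^2. Computing further, both have invariant factors x + 5, (x + 5)^2. Hence A and B are similar.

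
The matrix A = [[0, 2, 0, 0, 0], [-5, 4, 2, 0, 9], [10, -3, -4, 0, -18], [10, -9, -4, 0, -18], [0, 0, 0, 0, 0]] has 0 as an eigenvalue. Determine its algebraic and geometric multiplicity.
The characteristic polynomial is x^5, so the factor x appears with exponent 5: the algebraic multiplicity is 5.

rank(A) = 2, so the eigenspace has dimension 5 - 2 = 3: the geometric multiplicity is 3.

Since 3 < 5, A is not diagonalizable.

algebraic multiplicity 5, geometric multiplicity 3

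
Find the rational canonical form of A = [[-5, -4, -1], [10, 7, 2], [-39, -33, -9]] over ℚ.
R = [[0, 0, -6], [1, 0, -14], [0, 1, -7]]

The invariant factors of A (the non-unit diagonal entries of the Smith normal form of xI - A over ℚ[x]) are (x + 3)(x^2 + 4x + 2), each dividing the next. The characteristic polynomial is their product, (x + 3)(x^2 + 4x + 2).

The rational canonical form is the block-diagonal matrix of companion matrices C(f_i):
R = [[0, 0, -6], [1, 0, -14], [0, 1, -7]].

Note the characteristic polynomial does not split into linear factors over ℚ, so A has no Jordan form over ℚ; the rational canonical form exists over any field.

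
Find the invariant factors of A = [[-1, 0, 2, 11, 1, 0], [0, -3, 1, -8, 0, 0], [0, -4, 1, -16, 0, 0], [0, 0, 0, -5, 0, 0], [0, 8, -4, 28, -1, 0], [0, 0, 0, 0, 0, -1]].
The Jordan structure of A has elementary divisors (x + 5), (x + 1)^2, (x + 1)^2, (x + 1). Arranging the block sizes at each eigenvalue in decreasing order and taking row products gives the invariant factors.

Invariant factors (smallest first, each dividing the next): x + 1, (x + 1)^2, (x + 1)^2(x + 5).

Check: the last factor (x + 1)^2(x + 5) is the minimal polynomial, and the product (x + 1)^5(x + 5) is the characteristic polynomial.

x + 1, (x + 1)^2, (x + 1)^2(x + 5)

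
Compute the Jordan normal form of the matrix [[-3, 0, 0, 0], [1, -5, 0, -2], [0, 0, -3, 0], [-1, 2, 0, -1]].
The characteristic polynomial is det(xI - A) = (x + 3)^4, so the eigenvalues are -3 (algebraic multiplicity 4).

For λ = -3: rank(A + 3I) = 1, rank((A + 3I)^2) = 0. The eigenspace has dimension 4 - 1 = 3, so there are 3 Jordan blocks; the rank sequence gives block sizes [2, 1, 1].

Assembling the blocks gives the Jordan form J above.

J = [[-3, 1, 0, 0], [0, -3, 0, 0], [0, 0, -3, 0], [0, 0, 0, -3]]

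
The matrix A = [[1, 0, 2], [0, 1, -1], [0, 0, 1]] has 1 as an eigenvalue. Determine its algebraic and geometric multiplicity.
algebraic multiplicity 3, geometric multiplicity 2

The characteristic polynomial is (x - 1)^3, so the factor x - 1 appears with exponent 3: the algebraic multiplicity is 3.

rank(A - I) = 1, so the eigenspace has dimension 3 - 1 = 2: the geometric multiplicity is 2.

Since 2 < 3, A is not diagonalizable.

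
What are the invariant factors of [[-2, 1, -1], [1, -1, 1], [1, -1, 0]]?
(x + 1)^3

The Jordan structure of A has elementary divisors (x + 1)^3. Arranging the block sizes at each eigenvalue in decreasing order and taking row products gives the invariant factors.

Invariant factors (smallest first, each dividing the next): (x + 1)^3.

Check: the last factor (x + 1)^3 is the minimal polynomial, and the product (x + 1)^3 is the characteristic polynomial.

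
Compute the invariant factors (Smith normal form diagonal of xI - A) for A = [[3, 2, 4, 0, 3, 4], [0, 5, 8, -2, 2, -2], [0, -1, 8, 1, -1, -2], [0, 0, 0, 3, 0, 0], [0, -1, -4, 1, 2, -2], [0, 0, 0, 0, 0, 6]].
The Jordan structure of A has elementary divisors (x - 3)^2, (x - 3), (x - 6)^2, (x - 6). Arranging the block sizes at each eigenvalue in decreasing order and taking row products gives the invariant factors.

Invariant factors (smallest first, each dividing the next): (x - 6)(x - 3), (x - 6)^2(x - 3)^2.

Check: the last factor (x - 6)^2(x - 3)^2 is the minimal polynomial, and the product (x - 6)^3(x - 3)^3 is the characteristic polynomial.

(x - 6)(x - 3), (x - 6)^2(x - 3)^2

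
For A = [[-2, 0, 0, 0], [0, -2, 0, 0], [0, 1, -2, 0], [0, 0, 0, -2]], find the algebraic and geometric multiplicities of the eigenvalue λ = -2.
The characteristic polynomial is (x + 2)^4, so the factor x + 2 appears with exponent 4: the algebraic multiplicity is 4.

rank(A + 2I) = 1, so the eigenspace has dimension 4 - 1 = 3: the geometric multiplicity is 3.

Since 3 < 4, A is not diagonalizable.

algebraic multiplicity 4, geometric multiplicity 3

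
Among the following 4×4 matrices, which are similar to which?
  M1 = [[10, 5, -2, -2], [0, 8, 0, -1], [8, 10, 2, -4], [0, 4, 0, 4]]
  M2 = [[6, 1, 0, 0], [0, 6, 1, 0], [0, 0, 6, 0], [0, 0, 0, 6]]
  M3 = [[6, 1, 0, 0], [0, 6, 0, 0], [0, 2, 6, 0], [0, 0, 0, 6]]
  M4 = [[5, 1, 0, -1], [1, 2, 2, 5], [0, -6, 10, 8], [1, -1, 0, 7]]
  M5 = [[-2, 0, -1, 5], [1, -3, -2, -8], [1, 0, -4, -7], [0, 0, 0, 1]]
3 classes: {M1, M2, M4}, {M3}, {M5}

Characteristic polynomials: χ_{M1} = (x - 6)^4, χ_{M2} = (x - 6)^4, χ_{M3} = (x - 6)^4, χ_{M4} = (x - 6)^4, χ_{M5} = (x - 1)(x + 3)^3.

{M1, M2, M4}: invariant factors x - 6, (x - 6)^3.

{M3}: invariant factors x - 6, x - 6, (x - 6)^2.

{M5}: invariant factors (x - 1)(x + 3)^3.

Matrices are similar if and only if their invariant-factor lists agree; the partition into similarity classes is {M1, M2, M4}, {M3}, {M5}.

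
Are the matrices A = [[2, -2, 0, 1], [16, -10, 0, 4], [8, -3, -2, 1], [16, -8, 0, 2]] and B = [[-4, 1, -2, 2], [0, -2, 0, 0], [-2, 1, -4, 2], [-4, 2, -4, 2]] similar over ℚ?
No.

Both have characteristic polynomial (x + 2)^4 and minimal polynomial (x + 2)^2. But rank(A + 2I) = 2 for A while rank(B + 2I) = 1 for B, so the number of Jordan blocks at λ = -2 differs. A and B are not similar.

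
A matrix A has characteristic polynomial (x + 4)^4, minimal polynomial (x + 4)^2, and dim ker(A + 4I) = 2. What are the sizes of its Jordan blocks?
Jordan blocks: (-4, 2), (-4, 2)

λ = -4: algebraic multiplicity 4 (exponent in χ_A), largest block size 2 (exponent in m_A), 2 blocks (geometric multiplicity). These force block sizes [2, 2].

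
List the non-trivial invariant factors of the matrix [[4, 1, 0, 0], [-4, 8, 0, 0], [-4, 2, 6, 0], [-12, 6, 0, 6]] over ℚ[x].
The Jordan structure of A has elementary divisors (x - 6)^2, (x - 6), (x - 6). Arranging the block sizes at each eigenvalue in decreasing order and taking row products gives the invariant factors.

Invariant factors (smallest first, each dividing the next): x - 6, x - 6, (x - 6)^2.

Check: the last factor (x - 6)^2 is the minimal polynomial, and the product (x - 6)^4 is the characteristic polynomial.

x - 6, x - 6, (x - 6)^2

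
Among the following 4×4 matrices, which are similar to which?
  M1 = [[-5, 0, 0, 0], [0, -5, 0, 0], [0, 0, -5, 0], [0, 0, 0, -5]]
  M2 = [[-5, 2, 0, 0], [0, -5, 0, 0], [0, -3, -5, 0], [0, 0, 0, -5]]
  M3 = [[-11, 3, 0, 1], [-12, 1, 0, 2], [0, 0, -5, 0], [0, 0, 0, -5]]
Characteristic polynomials: χ_{M1} = (x + 5)^4, χ_{M2} = (x + 5)^4, χ_{M3} = (x + 5)^4.

{M1}: invariant factors x + 5, x + 5, x + 5, x + 5.

{M2, M3}: invariant factors x + 5, x + 5, (x + 5)^2.

Matrices are similar if and only if their invariant-factor lists agree; the partition into similarity classes is {M1}, {M2, M3}.

2 classes: {M1}, {M2, M3}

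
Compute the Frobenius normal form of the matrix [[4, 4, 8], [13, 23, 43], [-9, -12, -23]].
R = [[0, 0, 4], [1, 0, -7], [0, 1, 4]]

The invariant factors of A (the non-unit diagonal entries of the Smith normal form of xI - A over ℚ[x]) are (x - 1)(x^2 - 3x + 4), each dividing the next. The characteristic polynomial is their product, (x - 1)(x^2 - 3x + 4).

The rational canonical form is the block-diagonal matrix of companion matrices C(f_i):
R = [[0, 0, 4], [1, 0, -7], [0, 1, 4]].

Note the characteristic polynomial does not split into linear factors over ℚ, so A has no Jordan form over ℚ; the rational canonical form exists over any field.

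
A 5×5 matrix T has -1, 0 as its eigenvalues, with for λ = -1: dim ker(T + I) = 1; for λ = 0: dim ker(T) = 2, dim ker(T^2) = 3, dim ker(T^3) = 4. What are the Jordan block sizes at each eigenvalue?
λ = -1: successive nullity increments [1] count blocks of size ≥ k; block sizes are [1].
λ = 0: successive nullity increments [2, 1, 1] count blocks of size ≥ k; block sizes are [3, 1].

Jordan blocks: (-1, 1), (0, 3), (0, 1)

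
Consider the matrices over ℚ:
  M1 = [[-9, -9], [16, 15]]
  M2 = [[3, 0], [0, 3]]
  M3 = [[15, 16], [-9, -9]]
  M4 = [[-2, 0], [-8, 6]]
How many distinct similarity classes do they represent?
Characteristic polynomials: χ_{M1} = (x - 3)^2, χ_{M2} = (x - 3)^2, χ_{M3} = (x - 3)^2, χ_{M4} = (x - 6)(x + 2).

{M1, M3}: invariant factors (x - 3)^2.

{M2}: invariant factors x - 3, x - 3.

{M4}: invariant factors (x - 6)(x + 2).

Matrices are similar if and only if their invariant-factor lists agree; the partition into similarity classes is {M1, M3}, {M2}, {M4}.

3 classes: {M1, M3}, {M2}, {M4}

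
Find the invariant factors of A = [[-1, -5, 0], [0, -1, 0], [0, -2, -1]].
x + 1, (x + 1)^2

The Jordan structure of A has elementary divisors (x + 1)^2, (x + 1). Arranging the block sizes at each eigenvalue in decreasing order and taking row products gives the invariant factors.

Invariant factors (smallest first, each dividing the next): x + 1, (x + 1)^2.

Check: the last factor (x + 1)^2 is the minimal polynomial, and the product (x + 1)^3 is the characteristic polynomial.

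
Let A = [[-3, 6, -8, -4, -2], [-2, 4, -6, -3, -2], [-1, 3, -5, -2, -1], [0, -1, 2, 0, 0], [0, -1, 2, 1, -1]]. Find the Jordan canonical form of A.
J = [[-1, 1, 0, 0, 0], [0, -1, 0, 0, 0], [0, 0, -1, 1, 0], [0, 0, 0, -1, 0], [0, 0, 0, 0, -1]]

The characteristic polynomial is det(xI - A) = (x + 1)^5, so the eigenvalues are -1 (algebraic multiplicity 5).

For λ = -1: rank(A + I) = 2, rank((A + I)^2) = 0. The eigenspace has dimension 5 - 2 = 3, so there are 3 Jordan blocks; the rank sequence gives block sizes [2, 2, 1].

Assembling the blocks gives the Jordan form J above.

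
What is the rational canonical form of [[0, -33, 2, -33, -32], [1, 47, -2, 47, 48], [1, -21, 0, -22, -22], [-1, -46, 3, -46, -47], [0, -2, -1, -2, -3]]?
The invariant factors of A (the non-unit diagonal entries of the Smith normal form of xI - A over ℚ[x]) are (x + 4)(x^2 - x + 3)^2, each dividing the next. The characteristic polynomial is their product, (x + 4)(x^2 - x + 3)^2.

The rational canonical form is the block-diagonal matrix of companion matrices C(f_i):
R = [[0, 0, 0, 0, -36], [1, 0, 0, 0, 15], [0, 1, 0, 0, -22], [0, 0, 1, 0, 1], [0, 0, 0, 1, -2]].

Note the characteristic polynomial does not split into linear factors over ℚ, so A has no Jordan form over ℚ; the rational canonical form exists over any field.

R = [[0, 0, 0, 0, -36], [1, 0, 0, 0, 15], [0, 1, 0, 0, -22], [0, 0, 1, 0, 1], [0, 0, 0, 1, -2]]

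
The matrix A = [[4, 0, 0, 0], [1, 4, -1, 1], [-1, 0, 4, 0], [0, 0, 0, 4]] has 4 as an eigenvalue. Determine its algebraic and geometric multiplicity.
The characteristic polynomial is (x - 4)^4, so the factor x - 4 appears with exponent 4: the algebraic multiplicity is 4.

rank(A - 4I) = 2, so the eigenspace has dimension 4 - 2 = 2: the geometric multiplicity is 2.

Since 2 < 4, A is not diagonalizable.

algebraic multiplicity 4, geometric multiplicity 2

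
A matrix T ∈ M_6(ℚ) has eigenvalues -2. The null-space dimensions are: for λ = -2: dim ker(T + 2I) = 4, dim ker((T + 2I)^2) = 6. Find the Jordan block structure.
Jordan blocks: (-2, 2), (-2, 2), (-2, 1), (-2, 1)

λ = -2: successive nullity increments [4, 2] count blocks of size ≥ k; block sizes are [2, 2, 1, 1].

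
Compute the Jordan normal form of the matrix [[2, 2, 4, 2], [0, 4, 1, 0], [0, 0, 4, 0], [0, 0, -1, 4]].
J = [[2, 0, 0, 0], [0, 4, 1, 0], [0, 0, 4, 0], [0, 0, 0, 4]]

The characteristic polynomial is det(xI - A) = (x - 4)^3(x - 2), so the eigenvalues are 2 (algebraic multiplicity 1), 4 (algebraic multiplicity 3).

For λ = 2: algebraic multiplicity 1 gives one 1×1 block.

For λ = 4: rank(A - 4I) = 2, rank((A - 4I)^2) = 1. The eigenspace has dimension 4 - 2 = 2, so there are 2 Jordan blocks; the rank sequence gives block sizes [2, 1].

Assembling the blocks gives the Jordan form J above.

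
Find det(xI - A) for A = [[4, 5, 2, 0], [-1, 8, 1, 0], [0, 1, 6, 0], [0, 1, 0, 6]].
xI - A = [[x - 4, -5, -2, 0], [1, x - 8, -1, 0], [0, -1, x - 6, 0], [0, -1, 0, x - 6]].

Expanding det(xI - A) along the first row:
det(xI - A) = + (x - 4)·det([[x - 8, -1, 0], [-1, x - 6, 0], [-1, 0, x - 6]]) - (-5)·det([[1, -1, 0], [0, x - 6, 0], [0, 0, x - 6]]) + (-2)·det([[1, x - 8, 0], [0, -1, 0], [0, -1, x - 6]]) - (0)·det([[1, x - 8, -1], [0, -1, x - 6], [0, -1, 0]]).

Evaluating gives χ_A(x) = x^4 - 24x^3 + 216x^2 - 864x + 1296 = (x - 6)^4.

χ_A(x) = (x - 6)^4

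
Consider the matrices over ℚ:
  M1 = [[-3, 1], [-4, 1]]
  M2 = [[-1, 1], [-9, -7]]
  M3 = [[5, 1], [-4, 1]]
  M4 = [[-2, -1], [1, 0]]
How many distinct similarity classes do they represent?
3 classes: {M1, M4}, {M2}, {M3}

Characteristic polynomials: χ_{M1} = (x + 1)^2, χ_{M2} = (x + 4)^2, χ_{M3} = (x - 3)^2, χ_{M4} = (x + 1)^2.

{M1, M4}: invariant factors (x + 1)^2.

{M2}: invariant factors (x + 4)^2.

{M3}: invariant factors (x - 3)^2.

Matrices are similar if and only if their invariant-factor lists agree; the partition into similarity classes is {M1, M4}, {M2}, {M3}.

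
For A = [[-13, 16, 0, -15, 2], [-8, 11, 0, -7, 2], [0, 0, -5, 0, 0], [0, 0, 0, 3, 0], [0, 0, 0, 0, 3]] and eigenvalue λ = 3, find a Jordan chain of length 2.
We seek v_1 ∈ ker((A - 3I)^2) \ ker(A - 3I), then set v_{i+1} = (A - 3I) v_i.

One such chain is v_1 = [[-2, -1, 0, 1, 0]]^T, v_2 = [[1, 1, 0, 0, 0]]^T. Check: (A - 3I) v_2 = [[0, 0, 0, 0, 0]]^T = 0.

v_1 = [[-2, -1, 0, 1, 0]]^T, v_2 = [[1, 1, 0, 0, 0]]^T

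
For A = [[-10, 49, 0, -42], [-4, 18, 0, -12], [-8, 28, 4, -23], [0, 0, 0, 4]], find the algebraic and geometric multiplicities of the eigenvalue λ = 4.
algebraic multiplicity 4, geometric multiplicity 2

The characteristic polynomial is (x - 4)^4, so the factor x - 4 appears with exponent 4: the algebraic multiplicity is 4.

rank(A - 4I) = 2, so the eigenspace has dimension 4 - 2 = 2: the geometric multiplicity is 2.

Since 2 < 4, A is not diagonalizable.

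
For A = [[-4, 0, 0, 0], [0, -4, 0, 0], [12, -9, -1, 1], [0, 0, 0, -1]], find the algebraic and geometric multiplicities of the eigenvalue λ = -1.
The characteristic polynomial is (x + 1)^2(x + 4)^2, so the factor x + 1 appears with exponent 2: the algebraic multiplicity is 2.

rank(A + I) = 3, so the eigenspace has dimension 4 - 3 = 1: the geometric multiplicity is 1.

Since 1 < 2, A is not diagonalizable.

algebraic multiplicity 2, geometric multiplicity 1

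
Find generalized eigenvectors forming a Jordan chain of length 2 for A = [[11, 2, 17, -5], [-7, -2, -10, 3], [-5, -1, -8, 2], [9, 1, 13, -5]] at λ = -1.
v_1 = [[-1, -1, 1, 0]]^T, v_2 = [[3, -2, -1, 3]]^T

We seek v_1 ∈ ker((A + I)^2) \ ker(A + I), then set v_{i+1} = (A + I) v_i.

One such chain is v_1 = [[-1, -1, 1, 0]]^T, v_2 = [[3, -2, -1, 3]]^T. Check: (A + I) v_2 = [[0, 0, 0, 0]]^T = 0.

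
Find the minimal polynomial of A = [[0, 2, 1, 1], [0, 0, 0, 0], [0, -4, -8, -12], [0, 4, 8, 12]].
The characteristic polynomial factors as x^3(x - 4). The minimal polynomial is ∏(x - λ)^{k_λ} where k_λ is the size of the largest Jordan block at λ.

For λ = 0: rank(A) = 2, and the largest Jordan block has size 2 (the smallest k with rank(A^k) = rank(A^(k+1))).
For λ = 4: rank(A - 4I) = 3, and the largest Jordan block has size 1 (the smallest k with rank((A - 4I)^k) = rank((A - 4I)^(k+1))).

So m_A(x) = x^2(x - 4).

m_A(x) = x^2(x - 4)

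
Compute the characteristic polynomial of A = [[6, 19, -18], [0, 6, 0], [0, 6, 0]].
χ_A(x) = x(x - 6)^2

xI - A = [[x - 6, -19, 18], [0, x - 6, 0], [0, -6, x]].

Expanding det(xI - A) along the first row:
det(xI - A) = + (x - 6)·det([[x - 6, 0], [-6, x]]) - (-19)·det([[0, 0], [0, x]]) + (18)·det([[0, x - 6], [0, -6]]).

Evaluating gives χ_A(x) = x^3 - 12x^2 + 36x = x(x - 6)^2.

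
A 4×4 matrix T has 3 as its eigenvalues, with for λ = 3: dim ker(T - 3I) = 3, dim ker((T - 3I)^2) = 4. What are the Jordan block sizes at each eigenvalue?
Jordan blocks: (3, 2), (3, 1), (3, 1)

λ = 3: successive nullity increments [3, 1] count blocks of size ≥ k; block sizes are [2, 1, 1].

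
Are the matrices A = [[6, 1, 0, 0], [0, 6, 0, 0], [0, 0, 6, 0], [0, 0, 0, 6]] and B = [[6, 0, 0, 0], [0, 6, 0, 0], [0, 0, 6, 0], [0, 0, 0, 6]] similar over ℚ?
No.

Both have characteristic polynomial (x - 6)^4, but the minimal polynomial of A is (x - 6)^2 while the minimal polynomial of B is x - 6. The minimal polynomial is a similarity invariant, so A and B are not similar.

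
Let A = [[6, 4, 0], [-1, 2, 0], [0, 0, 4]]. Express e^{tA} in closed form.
e^{tA} = [[(2*t + 1)*e^{4*t}, 4*t*e^{4*t}, 0], [-t*e^{4*t}, (1 - 2*t)*e^{4*t}, 0], [0, 0, e^{4*t}]]

A has Jordan form J = [[4, 1, 0], [0, 4, 0], [0, 0, 4]] with A = PJP^{-1}, so e^{tA} = P e^{tJ} P^{-1}.

For a Jordan block J_k(λ), e^{tJ_k(λ)} = e^{λt} · (I + tN + t^2 N^2/2! + ... + t^{k-1} N^{k-1}/(k-1)!) where N is the nilpotent superdiagonal part.

Assembling the blocks and conjugating back gives the entries of e^{tA} as shown above.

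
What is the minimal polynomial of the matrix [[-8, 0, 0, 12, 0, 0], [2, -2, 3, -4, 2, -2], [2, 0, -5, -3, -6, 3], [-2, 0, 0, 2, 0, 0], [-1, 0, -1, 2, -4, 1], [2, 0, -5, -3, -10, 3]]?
The characteristic polynomial factors as (x + 2)^5(x + 4). The minimal polynomial is ∏(x - λ)^{k_λ} where k_λ is the size of the largest Jordan block at λ.

For λ = -4: rank(A + 4I) = 5, and the largest Jordan block has size 1 (the smallest k with rank((A + 4I)^k) = rank((A + 4I)^(k+1))).
For λ = -2: rank(A + 2I) = 4, and the largest Jordan block has size 3 (the smallest k with rank((A + 2I)^k) = rank((A + 2I)^(k+1))).

So m_A(x) = (x + 2)^3(x + 4).

m_A(x) = (x + 2)^3(x + 4)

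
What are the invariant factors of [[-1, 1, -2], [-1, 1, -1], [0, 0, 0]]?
x^3

The Jordan structure of A has elementary divisors x^3. Arranging the block sizes at each eigenvalue in decreasing order and taking row products gives the invariant factors.

Invariant factors (smallest first, each dividing the next): x^3.

Check: the last factor x^3 is the minimal polynomial, and the product x^3 is the characteristic polynomial.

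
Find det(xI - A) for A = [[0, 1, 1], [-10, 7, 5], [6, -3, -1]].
χ_A(x) = (x - 2)^3

xI - A = [[x, -1, -1], [10, x - 7, -5], [-6, 3, x + 1]].

Expanding det(xI - A) along the first row:
det(xI - A) = + (x)·det([[x - 7, -5], [3, x + 1]]) - (-1)·det([[10, -5], [-6, x + 1]]) + (-1)·det([[10, x - 7], [-6, 3]]).

Evaluating gives χ_A(x) = x^3 - 6x^2 + 12x - 8 = (x - 2)^3.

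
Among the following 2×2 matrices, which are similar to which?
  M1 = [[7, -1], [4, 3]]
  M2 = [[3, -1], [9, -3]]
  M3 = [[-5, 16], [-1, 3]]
Characteristic polynomials: χ_{M1} = (x - 5)^2, χ_{M2} = x^2, χ_{M3} = (x + 1)^2.

{M1}: invariant factors (x - 5)^2.

{M2}: invariant factors x^2.

{M3}: invariant factors (x + 1)^2.

Matrices are similar if and only if their invariant-factor lists agree; the partition into similarity classes is {M1}, {M2}, {M3}.

3 classes: {M1}, {M2}, {M3}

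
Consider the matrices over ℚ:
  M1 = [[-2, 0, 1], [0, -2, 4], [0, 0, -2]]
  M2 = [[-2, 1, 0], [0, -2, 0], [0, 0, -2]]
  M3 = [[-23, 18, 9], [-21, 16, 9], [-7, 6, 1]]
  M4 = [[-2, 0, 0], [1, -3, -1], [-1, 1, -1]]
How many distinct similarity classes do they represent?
Characteristic polynomials: χ_{M1} = (x + 2)^3, χ_{M2} = (x + 2)^3, χ_{M3} = (x + 2)^3, χ_{M4} = (x + 2)^3.

{M1, M2, M3, M4}: invariant factors x + 2, (x + 2)^2.

Matrices are similar if and only if their invariant-factor lists agree; the partition into similarity classes is {M1, M2, M3, M4}.

1 class: {M1, M2, M3, M4}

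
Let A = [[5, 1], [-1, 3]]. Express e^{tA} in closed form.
e^{tA} = [[(t + 1)*e^{4*t}, t*e^{4*t}], [-t*e^{4*t}, (1 - t)*e^{4*t}]]

A has Jordan form J = [[4, 1], [0, 4]] with A = PJP^{-1}, so e^{tA} = P e^{tJ} P^{-1}.

For a Jordan block J_k(λ), e^{tJ_k(λ)} = e^{λt} · (I + tN + t^2 N^2/2! + ... + t^{k-1} N^{k-1}/(k-1)!) where N is the nilpotent superdiagonal part.

Assembling the blocks and conjugating back gives the entries of e^{tA} as shown above.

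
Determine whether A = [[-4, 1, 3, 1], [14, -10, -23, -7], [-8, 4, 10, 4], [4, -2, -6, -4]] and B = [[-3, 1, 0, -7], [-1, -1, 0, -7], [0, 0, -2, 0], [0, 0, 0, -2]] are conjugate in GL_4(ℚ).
No.

Both have characteristic polynomial (x + 2)^4, but the minimal polynomial of A is (x + 2)^3 while the minimal polynomial of B is (x + 2)^2. The minimal polynomial is a similarity invariant, so A and B are not similar.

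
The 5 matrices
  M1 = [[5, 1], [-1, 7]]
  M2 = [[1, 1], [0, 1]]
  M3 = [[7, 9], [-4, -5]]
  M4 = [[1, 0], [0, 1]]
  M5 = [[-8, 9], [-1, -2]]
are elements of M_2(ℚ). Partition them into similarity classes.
Characteristic polynomials: χ_{M1} = (x - 6)^2, χ_{M2} = (x - 1)^2, χ_{M3} = (x - 1)^2, χ_{M4} = (x - 1)^2, χ_{M5} = (x + 5)^2.

{M1}: invariant factors (x - 6)^2.

{M2, M3}: invariant factors (x - 1)^2.

{M4}: invariant factors x - 1, x - 1.

{M5}: invariant factors (x + 5)^2.

Matrices are similar if and only if their invariant-factor lists agree; the partition into similarity classes is {M1}, {M2, M3}, {M4}, {M5}.

4 classes: {M1}, {M2, M3}, {M4}, {M5}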